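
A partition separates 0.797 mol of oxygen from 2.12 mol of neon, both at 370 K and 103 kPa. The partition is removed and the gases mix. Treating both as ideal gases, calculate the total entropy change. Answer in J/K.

Mole fractions: x_A = 0.797/2.92 = 0.273, x_B = 0.727.
ΔS_mix = −R(n_A ln x_A + n_B ln x_B) = −8.314 × (0.797 ln 0.273 + 2.12 ln 0.727) = 14.2 J/K.

ΔS_mix = 14.2 J/K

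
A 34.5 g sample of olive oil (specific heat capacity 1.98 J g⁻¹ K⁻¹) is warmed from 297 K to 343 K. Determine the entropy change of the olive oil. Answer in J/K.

ΔS = ∫dQ_rev/T = m c ln(T₂/T₁) = 34.5 × 1.98 × ln(343/297) = 9.84 J/K.

ΔS = 9.84 J/K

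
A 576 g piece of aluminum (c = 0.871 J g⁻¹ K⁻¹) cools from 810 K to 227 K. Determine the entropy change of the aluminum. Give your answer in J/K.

ΔS = -638 J/K

ΔS = ∫dQ_rev/T = m c ln(T₂/T₁) = 576 × 0.871 × ln(227/810) = -638 J/K.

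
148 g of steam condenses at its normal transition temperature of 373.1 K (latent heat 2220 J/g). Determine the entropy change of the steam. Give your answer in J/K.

ΔS = -881 J/K

Heat released by the substance: Q = −mL = −148 × 2220 = −328560 J.
At constant T, ΔS = Q_rev/T = −328560 / 373.1 = -881 J/K.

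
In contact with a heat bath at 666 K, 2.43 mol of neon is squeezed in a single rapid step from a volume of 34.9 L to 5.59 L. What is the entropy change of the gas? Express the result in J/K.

Entropy is a state function, so ΔS_gas depends only on the end states.
For an isothermal ideal gas ΔS_gas = nR ln(V₂/V₁) = 2.43 × 8.314 × ln(5.59/34.9) = -37 J/K.

ΔS_gas = -37 J/K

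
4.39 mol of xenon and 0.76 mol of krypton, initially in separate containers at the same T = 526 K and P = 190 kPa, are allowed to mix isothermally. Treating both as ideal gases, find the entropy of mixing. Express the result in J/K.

Mole fractions: x_A = 4.39/5.15 = 0.852, x_B = 0.148.
ΔS_mix = −R(n_A ln x_A + n_B ln x_B) = −8.314 × (4.39 ln 0.852 + 0.76 ln 0.148) = 17.9 J/K.

ΔS_mix = 17.9 J/K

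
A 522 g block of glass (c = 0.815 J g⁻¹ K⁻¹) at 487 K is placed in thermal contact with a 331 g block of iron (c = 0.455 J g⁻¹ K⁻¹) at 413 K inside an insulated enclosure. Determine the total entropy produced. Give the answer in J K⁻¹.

ΔS_total = 1.47 J/K

Energy balance: T_f = (m₁c₁T₁ + m₂c₂T₂)/(m₁c₁ + m₂c₂) = 467.65 K.
ΔS₁ = m₁c₁ ln(T_f/T₁) = 425.43 × ln(467.65/487) = -17.25 J/K.
ΔS₂ = m₂c₂ ln(T_f/T₂) = 150.605 × ln(467.65/413) = 18.72 J/K.
ΔS_total = -17.25 + 18.72 = 1.47 J/K.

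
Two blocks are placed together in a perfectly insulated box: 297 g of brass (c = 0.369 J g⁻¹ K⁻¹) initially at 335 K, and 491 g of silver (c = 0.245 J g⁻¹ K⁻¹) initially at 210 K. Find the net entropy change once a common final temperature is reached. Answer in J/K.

ΔS_total = 6.24 J/K

Energy balance: T_f = (m₁c₁T₁ + m₂c₂T₂)/(m₁c₁ + m₂c₂) = 269.59 K.
ΔS₁ = m₁c₁ ln(T_f/T₁) = 109.593 × ln(269.59/335) = -23.81 J/K.
ΔS₂ = m₂c₂ ln(T_f/T₂) = 120.295 × ln(269.59/210) = 30.05 J/K.
ΔS_total = -23.81 + 30.05 = 6.24 J/K.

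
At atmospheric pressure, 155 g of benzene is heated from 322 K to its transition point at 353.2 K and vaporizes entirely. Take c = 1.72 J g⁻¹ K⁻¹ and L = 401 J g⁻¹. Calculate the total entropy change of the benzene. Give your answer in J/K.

Warming step: ΔS₁ = m c ln(T_tr/T_i) = 155 × 1.72 × ln(353.2/322) = 24.66 J/K.
Phase change: ΔS₂ = +mL/T_tr = 155 × 401 / 353.2 = 176 J/K.
ΔS_total = (24.66) + (176) = 201 J/K.

ΔS = 201 J/K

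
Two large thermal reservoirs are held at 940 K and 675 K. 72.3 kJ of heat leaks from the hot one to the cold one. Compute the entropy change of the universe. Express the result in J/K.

ΔS_total = 30.2 J/K

ΔS_hot = −Q/T_H = −72300/940 = -76.91 J/K and ΔS_cold = +Q/T_C = 72300/675 = 107.1 J/K.
ΔS_total = -76.91 + 107.1 = 30.2 J/K, positive as the second law requires.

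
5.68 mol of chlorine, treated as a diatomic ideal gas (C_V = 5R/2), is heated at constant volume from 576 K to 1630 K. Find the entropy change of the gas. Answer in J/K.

At constant volume, ΔS = nC_V ln(T₂/T₁) with C_V = 5R/2 = 20.79 J mol⁻¹ K⁻¹.
ΔS = 5.68 × 20.79 × ln(1630/576) = 123 J/K.

ΔS = 123 J/K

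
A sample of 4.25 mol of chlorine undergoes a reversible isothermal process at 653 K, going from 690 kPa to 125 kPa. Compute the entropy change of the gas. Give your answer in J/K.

ΔS_gas = 60.4 J/K

For an isothermal ideal gas ΔS_gas = nR ln(P₁/P₂) = 4.25 × 8.314 × ln(690/125) = 60.4 J/K.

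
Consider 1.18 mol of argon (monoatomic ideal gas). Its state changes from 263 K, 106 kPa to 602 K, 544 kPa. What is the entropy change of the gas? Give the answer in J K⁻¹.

ΔS = nC_p ln(T₂/T₁) − nR ln(P₂/P₁), with C_p = 5R/2 = 20.79 J mol⁻¹ K⁻¹ for a monoatomic ideal gas.
ΔS = 1.18 × [20.79 × ln(602/263) − 8.314 × ln(544/106)] = 4.27 J/K.

ΔS = 4.27 J/K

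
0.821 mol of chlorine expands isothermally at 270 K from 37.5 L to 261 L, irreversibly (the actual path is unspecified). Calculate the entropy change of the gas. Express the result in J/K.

Entropy is a state function, so ΔS_gas depends only on the end states.
For an isothermal ideal gas ΔS_gas = nR ln(V₂/V₁) = 0.821 × 8.314 × ln(261/37.5) = 13.2 J/K.

ΔS_gas = 13.2 J/K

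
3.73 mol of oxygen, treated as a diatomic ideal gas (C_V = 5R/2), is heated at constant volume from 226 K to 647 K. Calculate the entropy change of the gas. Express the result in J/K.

At constant volume, ΔS = nC_V ln(T₂/T₁) with C_V = 5R/2 = 20.79 J mol⁻¹ K⁻¹.
ΔS = 3.73 × 20.79 × ln(647/226) = 81.5 J/K.

ΔS = 81.5 J/K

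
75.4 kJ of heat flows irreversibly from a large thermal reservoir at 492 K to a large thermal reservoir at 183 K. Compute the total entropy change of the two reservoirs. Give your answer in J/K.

ΔS_total = 259 J/K

ΔS_hot = −Q/T_H = −75400/492 = -153.3 J/K and ΔS_cold = +Q/T_C = 75400/183 = 412 J/K.
ΔS_total = -153.3 + 412 = 259 J/K, positive as the second law requires.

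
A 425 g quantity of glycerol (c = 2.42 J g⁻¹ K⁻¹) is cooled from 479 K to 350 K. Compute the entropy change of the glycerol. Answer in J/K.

ΔS = ∫dQ_rev/T = m c ln(T₂/T₁) = 425 × 2.42 × ln(350/479) = -323 J/K.

ΔS = -323 J/K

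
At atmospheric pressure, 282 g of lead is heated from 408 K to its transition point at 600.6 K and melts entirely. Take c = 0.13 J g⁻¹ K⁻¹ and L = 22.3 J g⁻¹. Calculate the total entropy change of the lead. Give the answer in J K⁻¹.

Warming step: ΔS₁ = m c ln(T_tr/T_i) = 282 × 0.13 × ln(600.6/408) = 14.18 J/K.
Phase change: ΔS₂ = +mL/T_tr = 282 × 22.3 / 600.6 = 10.47 J/K.
ΔS_total = (14.18) + (10.47) = 24.6 J/K.

ΔS = 24.6 J/K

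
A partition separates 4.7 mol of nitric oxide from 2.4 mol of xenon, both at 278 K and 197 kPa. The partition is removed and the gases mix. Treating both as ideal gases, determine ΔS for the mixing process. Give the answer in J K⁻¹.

ΔS_mix = 37.8 J/K

Mole fractions: x_A = 4.7/7.1 = 0.662, x_B = 0.338.
ΔS_mix = −R(n_A ln x_A + n_B ln x_B) = −8.314 × (4.7 ln 0.662 + 2.4 ln 0.338) = 37.8 J/K.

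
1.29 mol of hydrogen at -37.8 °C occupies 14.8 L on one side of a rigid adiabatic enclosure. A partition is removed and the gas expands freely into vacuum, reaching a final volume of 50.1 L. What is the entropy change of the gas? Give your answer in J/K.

No heat is exchanged and no work is done, so the ideal-gas temperature stays constant.
Entropy is a state function; using a reversible isothermal path, ΔS_gas = nR ln(V₂/V₁) = 1.29 × 8.314 × ln(50.1/14.8) = 13.1 J/K.

ΔS_gas = 13.1 J/K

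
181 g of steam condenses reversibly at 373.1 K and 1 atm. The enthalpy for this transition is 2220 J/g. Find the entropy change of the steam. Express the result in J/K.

Heat released by the substance: Q = −mL = −181 × 2220 = −401820 J.
At constant T, ΔS = Q_rev/T = −401820 / 373.1 = -1080 J/K.

ΔS = -1080 J/K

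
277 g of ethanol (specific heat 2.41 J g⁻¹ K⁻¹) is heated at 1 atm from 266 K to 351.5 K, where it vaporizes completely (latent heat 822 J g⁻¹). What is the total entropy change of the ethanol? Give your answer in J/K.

ΔS = 834 J/K

Warming step: ΔS₁ = m c ln(T_tr/T_i) = 277 × 2.41 × ln(351.5/266) = 186.1 J/K.
Phase change: ΔS₂ = +mL/T_tr = 277 × 822 / 351.5 = 647.8 J/K.
ΔS_total = (186.1) + (647.8) = 834 J/K.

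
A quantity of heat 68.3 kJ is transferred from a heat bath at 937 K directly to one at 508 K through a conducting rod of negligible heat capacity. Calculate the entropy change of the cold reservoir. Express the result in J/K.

The cold reservoir gains heat Q, so ΔS_cold = +Q/T_C = 68300/508 = 134 J/K.

ΔS_cold = 134 J/K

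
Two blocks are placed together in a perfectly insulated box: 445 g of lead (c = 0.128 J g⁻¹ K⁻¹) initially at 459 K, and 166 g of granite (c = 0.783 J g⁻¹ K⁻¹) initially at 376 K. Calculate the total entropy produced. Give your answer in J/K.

ΔS_total = 0.808 J/K

Energy balance: T_f = (m₁c₁T₁ + m₂c₂T₂)/(m₁c₁ + m₂c₂) = 401.29 K.
ΔS₁ = m₁c₁ ln(T_f/T₁) = 56.96 × ln(401.29/459) = -7.653 J/K.
ΔS₂ = m₂c₂ ln(T_f/T₂) = 129.978 × ln(401.29/376) = 8.461 J/K.
ΔS_total = -7.653 + 8.461 = 0.808 J/K.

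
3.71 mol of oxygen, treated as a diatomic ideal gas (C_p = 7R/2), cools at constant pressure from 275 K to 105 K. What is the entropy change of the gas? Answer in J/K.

At constant pressure, ΔS = nC_p ln(T₂/T₁) with C_p = 7R/2 = 29.1 J mol⁻¹ K⁻¹.
ΔS = 3.71 × 29.1 × ln(105/275) = -104 J/K.

ΔS = -104 J/K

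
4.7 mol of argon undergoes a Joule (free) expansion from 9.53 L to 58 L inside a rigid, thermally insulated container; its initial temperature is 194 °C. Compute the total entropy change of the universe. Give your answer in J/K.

ΔS_universe = 70.6 J/K

No heat is exchanged and no work is done, so the ideal-gas temperature stays constant.
Entropy is a state function; using a reversible isothermal path, ΔS_gas = nR ln(V₂/V₁) = 4.7 × 8.314 × ln(58/9.53) = 70.6 J/K.
The insulated surroundings exchange no heat, so ΔS_surr = 0 and ΔS_universe = ΔS_gas.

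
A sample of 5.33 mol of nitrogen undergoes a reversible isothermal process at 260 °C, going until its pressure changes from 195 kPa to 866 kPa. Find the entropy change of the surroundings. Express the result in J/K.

For an isothermal ideal gas ΔS_gas = nR ln(P₁/P₂) = 5.33 × 8.314 × ln(195/866) = -66.1 J/K.
The process is reversible, so ΔS_surr = −ΔS_gas = 66.1 J/K and ΔS_universe = 0.

ΔS_surr = 66.1 J/K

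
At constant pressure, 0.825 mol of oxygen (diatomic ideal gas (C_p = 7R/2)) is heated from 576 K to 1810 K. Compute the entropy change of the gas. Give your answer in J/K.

ΔS = 27.5 J/K

At constant pressure, ΔS = nC_p ln(T₂/T₁) with C_p = 7R/2 = 29.1 J mol⁻¹ K⁻¹.
ΔS = 0.825 × 29.1 × ln(1810/576) = 27.5 J/K.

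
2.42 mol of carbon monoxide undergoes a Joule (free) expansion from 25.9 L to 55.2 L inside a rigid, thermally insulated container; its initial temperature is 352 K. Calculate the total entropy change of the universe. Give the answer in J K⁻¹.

No heat is exchanged and no work is done, so the ideal-gas temperature stays constant.
Entropy is a state function; using a reversible isothermal path, ΔS_gas = nR ln(V₂/V₁) = 2.42 × 8.314 × ln(55.2/25.9) = 15.2 J/K.
The insulated surroundings exchange no heat, so ΔS_surr = 0 and ΔS_universe = ΔS_gas.

ΔS_universe = 15.2 J/K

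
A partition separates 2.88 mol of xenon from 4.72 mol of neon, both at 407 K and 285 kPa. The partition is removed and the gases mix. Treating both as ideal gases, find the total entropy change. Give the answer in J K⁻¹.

Mole fractions: x_A = 2.88/7.6 = 0.379, x_B = 0.621.
ΔS_mix = −R(n_A ln x_A + n_B ln x_B) = −8.314 × (2.88 ln 0.379 + 4.72 ln 0.621) = 41.9 J/K.

ΔS_mix = 41.9 J/K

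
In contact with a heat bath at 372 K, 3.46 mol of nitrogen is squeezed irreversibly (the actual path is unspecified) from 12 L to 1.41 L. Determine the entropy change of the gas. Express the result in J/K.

ΔS_gas = -61.6 J/K

Entropy is a state function, so ΔS_gas depends only on the end states.
For an isothermal ideal gas ΔS_gas = nR ln(V₂/V₁) = 3.46 × 8.314 × ln(1.41/12) = -61.6 J/K.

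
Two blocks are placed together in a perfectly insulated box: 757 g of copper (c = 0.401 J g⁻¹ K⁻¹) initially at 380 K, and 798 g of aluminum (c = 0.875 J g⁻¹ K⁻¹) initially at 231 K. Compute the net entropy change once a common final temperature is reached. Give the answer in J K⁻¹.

Energy balance: T_f = (m₁c₁T₁ + m₂c₂T₂)/(m₁c₁ + m₂c₂) = 276.15 K.
ΔS₁ = m₁c₁ ln(T_f/T₁) = 303.557 × ln(276.15/380) = -96.905 J/K.
ΔS₂ = m₂c₂ ln(T_f/T₂) = 698.25 × ln(276.15/231) = 124.65 J/K.
ΔS_total = -96.905 + 124.65 = 27.7 J/K.

ΔS_total = 27.7 J/K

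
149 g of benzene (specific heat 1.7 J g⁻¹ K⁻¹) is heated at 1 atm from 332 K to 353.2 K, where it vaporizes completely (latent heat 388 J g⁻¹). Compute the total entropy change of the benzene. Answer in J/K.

ΔS = 179 J/K

Warming step: ΔS₁ = m c ln(T_tr/T_i) = 149 × 1.7 × ln(353.2/332) = 15.68 J/K.
Phase change: ΔS₂ = +mL/T_tr = 149 × 388 / 353.2 = 163.7 J/K.
ΔS_total = (15.68) + (163.7) = 179 J/K.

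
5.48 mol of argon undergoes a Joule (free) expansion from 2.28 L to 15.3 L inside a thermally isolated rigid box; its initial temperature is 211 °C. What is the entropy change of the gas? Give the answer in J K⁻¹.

No heat is exchanged and no work is done, so the ideal-gas temperature stays constant.
Entropy is a state function; using a reversible isothermal path, ΔS_gas = nR ln(V₂/V₁) = 5.48 × 8.314 × ln(15.3/2.28) = 86.7 J/K.

ΔS_gas = 86.7 J/K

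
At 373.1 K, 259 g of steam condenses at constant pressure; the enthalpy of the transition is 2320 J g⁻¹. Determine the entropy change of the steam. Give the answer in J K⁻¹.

ΔS = -1610 J/K

Heat released by the substance: Q = −mL = −259 × 2320 = −600880 J.
At constant T, ΔS = Q_rev/T = −600880 / 373.1 = -1610 J/K.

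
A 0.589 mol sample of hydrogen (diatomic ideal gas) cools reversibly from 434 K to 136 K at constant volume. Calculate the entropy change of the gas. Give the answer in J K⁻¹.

At constant volume, ΔS = nC_V ln(T₂/T₁) with C_V = 5R/2 = 20.79 J mol⁻¹ K⁻¹.
ΔS = 0.589 × 20.79 × ln(136/434) = -14.2 J/K.

ΔS = -14.2 J/K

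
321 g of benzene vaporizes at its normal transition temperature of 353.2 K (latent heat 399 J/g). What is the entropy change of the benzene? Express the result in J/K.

ΔS = 363 J/K

Heat absorbed by the substance: Q = mL = 321 × 399 = 128079 J.
At constant T, ΔS = Q_rev/T = 128079 / 353.2 = 363 J/K.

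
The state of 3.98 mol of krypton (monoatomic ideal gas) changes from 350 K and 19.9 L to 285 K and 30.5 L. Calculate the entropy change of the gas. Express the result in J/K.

Entropy is a state function: ΔS = nC_V ln(T₂/T₁) + nR ln(V₂/V₁), with C_V = 3R/2 = 12.47 J mol⁻¹ K⁻¹ for a monoatomic ideal gas.
ΔS = 3.98 × [12.47 × ln(285/350) + 8.314 × ln(30.5/19.9)] = 3.93 J/K.

ΔS = 3.93 J/K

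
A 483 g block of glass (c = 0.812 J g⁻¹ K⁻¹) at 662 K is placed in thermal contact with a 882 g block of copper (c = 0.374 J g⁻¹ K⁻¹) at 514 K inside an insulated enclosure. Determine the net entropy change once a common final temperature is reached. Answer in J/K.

ΔS_total = 5.68 J/K

Energy balance: T_f = (m₁c₁T₁ + m₂c₂T₂)/(m₁c₁ + m₂c₂) = 594.39 K.
ΔS₁ = m₁c₁ ln(T_f/T₁) = 392.196 × ln(594.39/662) = -42.25 J/K.
ΔS₂ = m₂c₂ ln(T_f/T₂) = 329.868 × ln(594.39/514) = 47.93 J/K.
ΔS_total = -42.25 + 47.93 = 5.68 J/K.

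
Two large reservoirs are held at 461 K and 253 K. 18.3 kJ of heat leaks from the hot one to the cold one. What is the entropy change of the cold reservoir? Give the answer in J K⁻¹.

The cold reservoir gains heat Q, so ΔS_cold = +Q/T_C = 18300/253 = 72.3 J/K.

ΔS_cold = 72.3 J/K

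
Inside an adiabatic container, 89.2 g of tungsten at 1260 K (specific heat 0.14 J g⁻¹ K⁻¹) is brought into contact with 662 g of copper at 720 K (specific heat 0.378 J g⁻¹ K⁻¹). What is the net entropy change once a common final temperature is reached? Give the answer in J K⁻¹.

ΔS_total = 2.21 J/K

Energy balance: T_f = (m₁c₁T₁ + m₂c₂T₂)/(m₁c₁ + m₂c₂) = 745.67 K.
ΔS₁ = m₁c₁ ln(T_f/T₁) = 12.488 × ln(745.67/1260) = -6.551 J/K.
ΔS₂ = m₂c₂ ln(T_f/T₂) = 250.236 × ln(745.67/720) = 8.765 J/K.
ΔS_total = -6.551 + 8.765 = 2.21 J/K.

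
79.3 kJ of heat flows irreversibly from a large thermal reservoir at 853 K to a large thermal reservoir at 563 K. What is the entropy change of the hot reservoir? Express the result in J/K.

The hot reservoir loses heat Q, so ΔS_hot = −Q/T_H = −79300/853 = -93 J/K.

ΔS_hot = -93 J/K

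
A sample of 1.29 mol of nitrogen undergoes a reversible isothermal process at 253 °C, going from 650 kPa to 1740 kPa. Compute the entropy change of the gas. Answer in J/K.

For an isothermal ideal gas ΔS_gas = nR ln(P₁/P₂) = 1.29 × 8.314 × ln(650/1740) = -10.6 J/K.

ΔS_gas = -10.6 J/K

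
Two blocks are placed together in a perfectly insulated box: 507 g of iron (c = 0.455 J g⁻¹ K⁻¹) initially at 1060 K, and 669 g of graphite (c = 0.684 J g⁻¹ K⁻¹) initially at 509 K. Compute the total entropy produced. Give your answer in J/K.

Energy balance: T_f = (m₁c₁T₁ + m₂c₂T₂)/(m₁c₁ + m₂c₂) = 693.67 K.
ΔS₁ = m₁c₁ ln(T_f/T₁) = 230.685 × ln(693.67/1060) = -97.816 J/K.
ΔS₂ = m₂c₂ ln(T_f/T₂) = 457.596 × ln(693.67/509) = 141.65 J/K.
ΔS_total = -97.816 + 141.65 = 43.8 J/K.

ΔS_total = 43.8 J/K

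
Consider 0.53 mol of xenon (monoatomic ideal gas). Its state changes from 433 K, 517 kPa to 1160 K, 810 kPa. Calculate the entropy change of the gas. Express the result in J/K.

ΔS = 8.88 J/K

ΔS = nC_p ln(T₂/T₁) − nR ln(P₂/P₁), with C_p = 5R/2 = 20.79 J mol⁻¹ K⁻¹ for a monoatomic ideal gas.
ΔS = 0.53 × [20.79 × ln(1160/433) − 8.314 × ln(810/517)] = 8.88 J/K.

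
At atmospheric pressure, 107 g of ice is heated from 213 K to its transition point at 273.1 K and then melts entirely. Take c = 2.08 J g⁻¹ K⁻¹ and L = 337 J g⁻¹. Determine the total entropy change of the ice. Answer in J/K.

Warming step: ΔS₁ = m c ln(T_tr/T_i) = 107 × 2.08 × ln(273.1/213) = 55.32 J/K.
Phase change: ΔS₂ = +mL/T_tr = 107 × 337 / 273.1 = 132 J/K.
ΔS_total = (55.32) + (132) = 187 J/K.

ΔS = 187 J/K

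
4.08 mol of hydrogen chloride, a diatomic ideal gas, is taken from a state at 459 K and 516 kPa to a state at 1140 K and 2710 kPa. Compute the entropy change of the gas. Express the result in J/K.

ΔS = nC_p ln(T₂/T₁) − nR ln(P₂/P₁), with C_p = 7R/2 = 29.1 J mol⁻¹ K⁻¹ for a diatomic ideal gas.
ΔS = 4.08 × [29.1 × ln(1140/459) − 8.314 × ln(2710/516)] = 51.7 J/K.

ΔS = 51.7 J/K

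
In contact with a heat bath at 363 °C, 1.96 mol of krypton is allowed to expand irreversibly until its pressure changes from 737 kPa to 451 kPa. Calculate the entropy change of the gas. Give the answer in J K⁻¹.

Entropy is a state function, so ΔS_gas depends only on the end states.
For an isothermal ideal gas ΔS_gas = nR ln(P₁/P₂) = 1.96 × 8.314 × ln(737/451) = 8 J/K.

ΔS_gas = 8 J/K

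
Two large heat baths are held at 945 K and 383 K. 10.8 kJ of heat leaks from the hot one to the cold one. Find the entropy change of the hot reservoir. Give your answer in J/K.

The hot reservoir loses heat Q, so ΔS_hot = −Q/T_H = −10800/945 = -11.4 J/K.

ΔS_hot = -11.4 J/K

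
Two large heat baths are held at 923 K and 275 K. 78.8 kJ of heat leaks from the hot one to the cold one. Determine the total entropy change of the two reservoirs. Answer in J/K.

ΔS_total = 201 J/K

ΔS_hot = −Q/T_H = −78800/923 = -85.37 J/K and ΔS_cold = +Q/T_C = 78800/275 = 286.5 J/K.
ΔS_total = -85.37 + 286.5 = 201 J/K, positive as the second law requires.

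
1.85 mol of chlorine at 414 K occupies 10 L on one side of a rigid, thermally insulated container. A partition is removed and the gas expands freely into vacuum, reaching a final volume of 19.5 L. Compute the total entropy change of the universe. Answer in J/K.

ΔS_universe = 10.3 J/K

For an ideal gas in free expansion Q = 0 and W = 0, so T is unchanged.
Entropy is a state function; using a reversible isothermal path, ΔS_gas = nR ln(V₂/V₁) = 1.85 × 8.314 × ln(19.5/10) = 10.3 J/K.
The insulated surroundings exchange no heat, so ΔS_surr = 0 and ΔS_universe = ΔS_gas.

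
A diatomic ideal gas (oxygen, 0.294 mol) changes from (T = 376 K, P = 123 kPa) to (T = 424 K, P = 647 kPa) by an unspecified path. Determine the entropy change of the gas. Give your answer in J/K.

ΔS = -3.03 J/K

ΔS = nC_p ln(T₂/T₁) − nR ln(P₂/P₁), with C_p = 7R/2 = 29.1 J mol⁻¹ K⁻¹ for a diatomic ideal gas.
ΔS = 0.294 × [29.1 × ln(424/376) − 8.314 × ln(647/123)] = -3.03 J/K.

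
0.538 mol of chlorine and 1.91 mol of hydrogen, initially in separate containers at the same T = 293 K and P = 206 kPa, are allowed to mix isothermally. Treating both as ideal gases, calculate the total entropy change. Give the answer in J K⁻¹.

Mole fractions: x_A = 0.538/2.45 = 0.22, x_B = 0.78.
ΔS_mix = −R(n_A ln x_A + n_B ln x_B) = −8.314 × (0.538 ln 0.22 + 1.91 ln 0.78) = 10.7 J/K.

ΔS_mix = 10.7 J/K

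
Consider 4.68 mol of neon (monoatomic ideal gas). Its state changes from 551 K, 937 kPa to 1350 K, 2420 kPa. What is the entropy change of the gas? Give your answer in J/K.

ΔS = nC_p ln(T₂/T₁) − nR ln(P₂/P₁), with C_p = 5R/2 = 20.79 J mol⁻¹ K⁻¹ for a monoatomic ideal gas.
ΔS = 4.68 × [20.79 × ln(1350/551) − 8.314 × ln(2420/937)] = 50.3 J/K.

ΔS = 50.3 J/K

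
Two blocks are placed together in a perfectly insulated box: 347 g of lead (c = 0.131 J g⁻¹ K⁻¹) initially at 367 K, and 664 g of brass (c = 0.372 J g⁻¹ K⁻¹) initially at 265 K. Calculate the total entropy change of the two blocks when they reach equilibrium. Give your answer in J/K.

ΔS_total = 2.19 J/K

Energy balance: T_f = (m₁c₁T₁ + m₂c₂T₂)/(m₁c₁ + m₂c₂) = 280.85 K.
ΔS₁ = m₁c₁ ln(T_f/T₁) = 45.457 × ln(280.85/367) = -12.16 J/K.
ΔS₂ = m₂c₂ ln(T_f/T₂) = 247.008 × ln(280.85/265) = 14.35 J/K.
ΔS_total = -12.16 + 14.35 = 2.19 J/K.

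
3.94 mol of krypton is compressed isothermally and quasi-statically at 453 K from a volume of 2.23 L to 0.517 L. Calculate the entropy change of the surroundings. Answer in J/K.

ΔS_surr = 47.9 J/K

For an isothermal ideal gas ΔS_gas = nR ln(V₂/V₁) = 3.94 × 8.314 × ln(0.517/2.23) = -47.9 J/K.
The process is reversible, so ΔS_surr = −ΔS_gas = 47.9 J/K and ΔS_universe = 0.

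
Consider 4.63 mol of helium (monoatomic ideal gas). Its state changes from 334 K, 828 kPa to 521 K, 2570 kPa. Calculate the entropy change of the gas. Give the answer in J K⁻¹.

ΔS = nC_p ln(T₂/T₁) − nR ln(P₂/P₁), with C_p = 5R/2 = 20.79 J mol⁻¹ K⁻¹ for a monoatomic ideal gas.
ΔS = 4.63 × [20.79 × ln(521/334) − 8.314 × ln(2570/828)] = -0.813 J/K.

ΔS = -0.813 J/K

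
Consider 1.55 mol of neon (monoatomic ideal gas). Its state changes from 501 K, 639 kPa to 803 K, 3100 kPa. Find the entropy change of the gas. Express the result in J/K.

ΔS = nC_p ln(T₂/T₁) − nR ln(P₂/P₁), with C_p = 5R/2 = 20.79 J mol⁻¹ K⁻¹ for a monoatomic ideal gas.
ΔS = 1.55 × [20.79 × ln(803/501) − 8.314 × ln(3100/639)] = -5.15 J/K.

ΔS = -5.15 J/K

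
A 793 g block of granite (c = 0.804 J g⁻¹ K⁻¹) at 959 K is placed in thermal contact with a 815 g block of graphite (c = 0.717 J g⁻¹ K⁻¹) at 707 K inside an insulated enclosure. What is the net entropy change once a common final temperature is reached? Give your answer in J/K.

ΔS_total = 14.1 J/K

Energy balance: T_f = (m₁c₁T₁ + m₂c₂T₂)/(m₁c₁ + m₂c₂) = 838.49 K.
ΔS₁ = m₁c₁ ln(T_f/T₁) = 637.572 × ln(838.49/959) = -85.62 J/K.
ΔS₂ = m₂c₂ ln(T_f/T₂) = 584.355 × ln(838.49/707) = 99.673 J/K.
ΔS_total = -85.62 + 99.673 = 14.1 J/K.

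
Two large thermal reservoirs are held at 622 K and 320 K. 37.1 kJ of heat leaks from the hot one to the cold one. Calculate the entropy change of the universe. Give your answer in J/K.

ΔS_hot = −Q/T_H = −37100/622 = -59.65 J/K and ΔS_cold = +Q/T_C = 37100/320 = 115.9 J/K.
ΔS_total = -59.65 + 115.9 = 56.3 J/K, positive as the second law requires.

ΔS_total = 56.3 J/K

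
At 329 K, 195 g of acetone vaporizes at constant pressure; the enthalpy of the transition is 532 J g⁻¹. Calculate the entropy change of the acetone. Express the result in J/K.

ΔS = 315 J/K

Heat absorbed by the substance: Q = mL = 195 × 532 = 103740 J.
At constant T, ΔS = Q_rev/T = 103740 / 329 = 315 J/K.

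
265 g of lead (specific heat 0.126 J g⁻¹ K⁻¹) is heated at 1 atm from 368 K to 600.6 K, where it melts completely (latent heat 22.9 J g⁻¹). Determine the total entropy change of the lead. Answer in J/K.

Warming step: ΔS₁ = m c ln(T_tr/T_i) = 265 × 0.126 × ln(600.6/368) = 16.36 J/K.
Phase change: ΔS₂ = +mL/T_tr = 265 × 22.9 / 600.6 = 10.1 J/K.
ΔS_total = (16.36) + (10.1) = 26.5 J/K.

ΔS = 26.5 J/K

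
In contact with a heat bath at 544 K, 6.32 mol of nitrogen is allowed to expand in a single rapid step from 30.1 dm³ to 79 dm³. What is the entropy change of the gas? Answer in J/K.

Entropy is a state function, so ΔS_gas depends only on the end states.
For an isothermal ideal gas ΔS_gas = nR ln(V₂/V₁) = 6.32 × 8.314 × ln(79/30.1) = 50.7 J/K.

ΔS_gas = 50.7 J/K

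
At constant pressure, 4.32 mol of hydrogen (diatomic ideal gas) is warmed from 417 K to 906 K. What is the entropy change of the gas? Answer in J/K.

ΔS = 97.5 J/K

At constant pressure, ΔS = nC_p ln(T₂/T₁) with C_p = 7R/2 = 29.1 J mol⁻¹ K⁻¹.
ΔS = 4.32 × 29.1 × ln(906/417) = 97.5 J/K.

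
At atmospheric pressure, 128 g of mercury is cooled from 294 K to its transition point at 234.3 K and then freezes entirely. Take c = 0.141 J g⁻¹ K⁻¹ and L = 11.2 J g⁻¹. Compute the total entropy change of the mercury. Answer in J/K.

Cooling step: ΔS₁ = m c ln(T_tr/T_i) = 128 × 0.141 × ln(234.3/294) = -4.096 J/K.
Phase change: ΔS₂ = −mL/T_tr = −128 × 11.2 / 234.3 = -6.119 J/K.
ΔS_total = (-4.096) + (-6.119) = -10.2 J/K.

ΔS = -10.2 J/K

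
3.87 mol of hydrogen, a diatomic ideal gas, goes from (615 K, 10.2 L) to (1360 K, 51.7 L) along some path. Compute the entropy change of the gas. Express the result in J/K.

ΔS = 116 J/K

Entropy is a state function: ΔS = nC_V ln(T₂/T₁) + nR ln(V₂/V₁), with C_V = 5R/2 = 20.79 J mol⁻¹ K⁻¹ for a diatomic ideal gas.
ΔS = 3.87 × [20.79 × ln(1360/615) + 8.314 × ln(51.7/10.2)] = 116 J/K.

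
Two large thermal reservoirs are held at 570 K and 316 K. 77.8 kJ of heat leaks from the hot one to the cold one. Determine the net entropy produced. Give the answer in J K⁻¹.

ΔS_total = 110 J/K

ΔS_hot = −Q/T_H = −77800/570 = -136.5 J/K and ΔS_cold = +Q/T_C = 77800/316 = 246.2 J/K.
ΔS_total = -136.5 + 246.2 = 110 J/K, positive as the second law requires.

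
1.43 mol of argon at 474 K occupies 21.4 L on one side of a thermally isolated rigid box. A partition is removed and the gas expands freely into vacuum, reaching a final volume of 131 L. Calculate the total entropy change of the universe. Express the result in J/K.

ΔS_universe = 21.5 J/K

For an ideal gas in free expansion Q = 0 and W = 0, so T is unchanged.
Entropy is a state function; using a reversible isothermal path, ΔS_gas = nR ln(V₂/V₁) = 1.43 × 8.314 × ln(131/21.4) = 21.5 J/K.
The insulated surroundings exchange no heat, so ΔS_surr = 0 and ΔS_universe = ΔS_gas.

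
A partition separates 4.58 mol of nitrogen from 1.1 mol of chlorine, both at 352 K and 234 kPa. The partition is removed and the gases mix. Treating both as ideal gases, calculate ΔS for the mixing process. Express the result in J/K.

Mole fractions: x_A = 4.58/5.68 = 0.806, x_B = 0.194.
ΔS_mix = −R(n_A ln x_A + n_B ln x_B) = −8.314 × (4.58 ln 0.806 + 1.1 ln 0.194) = 23.2 J/K.

ΔS_mix = 23.2 J/K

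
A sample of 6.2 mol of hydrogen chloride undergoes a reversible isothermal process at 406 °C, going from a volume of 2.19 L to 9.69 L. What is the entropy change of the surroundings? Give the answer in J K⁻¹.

ΔS_surr = -76.7 J/K

For an isothermal ideal gas ΔS_gas = nR ln(V₂/V₁) = 6.2 × 8.314 × ln(9.69/2.19) = 76.7 J/K.
The process is reversible, so ΔS_surr = −ΔS_gas = -76.7 J/K and ΔS_universe = 0.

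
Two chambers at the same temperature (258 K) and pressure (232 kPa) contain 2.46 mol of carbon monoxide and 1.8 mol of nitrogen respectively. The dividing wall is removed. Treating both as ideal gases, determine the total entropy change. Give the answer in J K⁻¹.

ΔS_mix = 24.1 J/K

Mole fractions: x_A = 2.46/4.26 = 0.577, x_B = 0.423.
ΔS_mix = −R(n_A ln x_A + n_B ln x_B) = −8.314 × (2.46 ln 0.577 + 1.8 ln 0.423) = 24.1 J/K.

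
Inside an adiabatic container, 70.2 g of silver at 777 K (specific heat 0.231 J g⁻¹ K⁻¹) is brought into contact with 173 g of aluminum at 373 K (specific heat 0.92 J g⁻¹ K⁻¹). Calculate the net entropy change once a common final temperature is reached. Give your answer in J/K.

Energy balance: T_f = (m₁c₁T₁ + m₂c₂T₂)/(m₁c₁ + m₂c₂) = 410.36 K.
ΔS₁ = m₁c₁ ln(T_f/T₁) = 16.2162 × ln(410.36/777) = -10.35 J/K.
ΔS₂ = m₂c₂ ln(T_f/T₂) = 159.16 × ln(410.36/373) = 15.19 J/K.
ΔS_total = -10.35 + 15.19 = 4.84 J/K.

ΔS_total = 4.84 J/K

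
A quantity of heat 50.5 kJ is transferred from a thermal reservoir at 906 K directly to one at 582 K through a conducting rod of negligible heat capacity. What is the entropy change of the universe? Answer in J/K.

ΔS_total = 31 J/K

ΔS_hot = −Q/T_H = −50500/906 = -55.74 J/K and ΔS_cold = +Q/T_C = 50500/582 = 86.77 J/K.
ΔS_total = -55.74 + 86.77 = 31 J/K, positive as the second law requires.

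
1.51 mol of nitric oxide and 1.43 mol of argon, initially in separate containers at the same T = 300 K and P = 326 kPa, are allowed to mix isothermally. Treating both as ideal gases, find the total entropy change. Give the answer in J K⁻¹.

ΔS_mix = 16.9 J/K

Mole fractions: x_A = 1.51/2.94 = 0.514, x_B = 0.486.
ΔS_mix = −R(n_A ln x_A + n_B ln x_B) = −8.314 × (1.51 ln 0.514 + 1.43 ln 0.486) = 16.9 J/K.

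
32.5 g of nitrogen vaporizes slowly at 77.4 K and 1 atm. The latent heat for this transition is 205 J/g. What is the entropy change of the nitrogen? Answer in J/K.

ΔS = 86.1 J/K

Heat absorbed by the substance: Q = mL = 32.5 × 205 = 6662.5 J.
At constant T, ΔS = Q_rev/T = 6662.5 / 77.4 = 86.1 J/K.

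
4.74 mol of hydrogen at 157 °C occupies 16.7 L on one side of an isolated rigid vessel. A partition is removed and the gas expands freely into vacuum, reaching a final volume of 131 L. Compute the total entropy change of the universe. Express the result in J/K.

ΔS_universe = 81.2 J/K

For an ideal gas in free expansion Q = 0 and W = 0, so T is unchanged.
Entropy is a state function; using a reversible isothermal path, ΔS_gas = nR ln(V₂/V₁) = 4.74 × 8.314 × ln(131/16.7) = 81.2 J/K.
The insulated surroundings exchange no heat, so ΔS_surr = 0 and ΔS_universe = ΔS_gas.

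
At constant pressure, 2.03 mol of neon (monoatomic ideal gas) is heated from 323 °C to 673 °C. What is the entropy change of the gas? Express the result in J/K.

ΔS = 19.5 J/K

In kelvin: T₁ = 596.15 K, T₂ = 946.15 K. At constant pressure, ΔS = nC_p ln(T₂/T₁) with C_p = 5R/2 = 20.79 J mol⁻¹ K⁻¹.
ΔS = 2.03 × 20.79 × ln(946.15/596.15) = 19.5 J/K.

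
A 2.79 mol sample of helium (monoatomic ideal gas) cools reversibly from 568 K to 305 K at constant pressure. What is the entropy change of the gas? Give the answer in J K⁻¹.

ΔS = -36.1 J/K

At constant pressure, ΔS = nC_p ln(T₂/T₁) with C_p = 5R/2 = 20.79 J mol⁻¹ K⁻¹.
ΔS = 2.79 × 20.79 × ln(305/568) = -36.1 J/K.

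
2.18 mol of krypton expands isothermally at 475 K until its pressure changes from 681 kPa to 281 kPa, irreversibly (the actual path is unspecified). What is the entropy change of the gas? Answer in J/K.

Entropy is a state function, so ΔS_gas depends only on the end states.
For an isothermal ideal gas ΔS_gas = nR ln(P₁/P₂) = 2.18 × 8.314 × ln(681/281) = 16 J/K.

ΔS_gas = 16 J/K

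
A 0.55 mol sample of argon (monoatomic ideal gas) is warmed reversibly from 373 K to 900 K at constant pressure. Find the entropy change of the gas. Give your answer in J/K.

ΔS = 10.1 J/K

At constant pressure, ΔS = nC_p ln(T₂/T₁) with C_p = 5R/2 = 20.79 J mol⁻¹ K⁻¹.
ΔS = 0.55 × 20.79 × ln(900/373) = 10.1 J/K.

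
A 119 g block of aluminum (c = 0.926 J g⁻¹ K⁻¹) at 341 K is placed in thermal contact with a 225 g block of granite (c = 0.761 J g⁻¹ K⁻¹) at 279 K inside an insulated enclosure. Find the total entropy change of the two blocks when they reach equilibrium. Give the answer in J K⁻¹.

Energy balance: T_f = (m₁c₁T₁ + m₂c₂T₂)/(m₁c₁ + m₂c₂) = 303.28 K.
ΔS₁ = m₁c₁ ln(T_f/T₁) = 110.194 × ln(303.28/341) = -12.92 J/K.
ΔS₂ = m₂c₂ ln(T_f/T₂) = 171.225 × ln(303.28/279) = 14.29 J/K.
ΔS_total = -12.92 + 14.29 = 1.37 J/K.

ΔS_total = 1.37 J/K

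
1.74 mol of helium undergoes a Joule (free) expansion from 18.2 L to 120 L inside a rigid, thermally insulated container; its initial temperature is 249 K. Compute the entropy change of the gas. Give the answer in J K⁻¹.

No heat is exchanged and no work is done, so the ideal-gas temperature stays constant.
Entropy is a state function; using a reversible isothermal path, ΔS_gas = nR ln(V₂/V₁) = 1.74 × 8.314 × ln(120/18.2) = 27.3 J/K.

ΔS_gas = 27.3 J/K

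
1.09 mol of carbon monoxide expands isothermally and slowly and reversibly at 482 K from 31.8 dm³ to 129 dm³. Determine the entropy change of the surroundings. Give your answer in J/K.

ΔS_surr = -12.7 J/K

For an isothermal ideal gas ΔS_gas = nR ln(V₂/V₁) = 1.09 × 8.314 × ln(129/31.8) = 12.7 J/K.
The process is reversible, so ΔS_surr = −ΔS_gas = -12.7 J/K and ΔS_universe = 0.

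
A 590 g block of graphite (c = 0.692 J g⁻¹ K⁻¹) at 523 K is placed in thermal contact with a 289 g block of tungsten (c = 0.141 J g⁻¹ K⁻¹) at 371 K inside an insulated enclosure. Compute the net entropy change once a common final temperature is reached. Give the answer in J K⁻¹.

ΔS_total = 1.99 J/K

Energy balance: T_f = (m₁c₁T₁ + m₂c₂T₂)/(m₁c₁ + m₂c₂) = 509.21 K.
ΔS₁ = m₁c₁ ln(T_f/T₁) = 408.28 × ln(509.21/523) = -10.91 J/K.
ΔS₂ = m₂c₂ ln(T_f/T₂) = 40.749 × ln(509.21/371) = 12.9 J/K.
ΔS_total = -10.91 + 12.9 = 1.99 J/K.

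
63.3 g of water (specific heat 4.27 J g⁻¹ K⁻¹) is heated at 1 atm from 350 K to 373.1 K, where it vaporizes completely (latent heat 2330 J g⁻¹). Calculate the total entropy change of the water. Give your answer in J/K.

ΔS = 413 J/K

Warming step: ΔS₁ = m c ln(T_tr/T_i) = 63.3 × 4.27 × ln(373.1/350) = 17.28 J/K.
Phase change: ΔS₂ = +mL/T_tr = 63.3 × 2330 / 373.1 = 395.3 J/K.
ΔS_total = (17.28) + (395.3) = 413 J/K.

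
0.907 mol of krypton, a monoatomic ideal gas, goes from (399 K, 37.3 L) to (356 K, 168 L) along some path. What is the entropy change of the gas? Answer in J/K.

ΔS = 10.1 J/K

Entropy is a state function: ΔS = nC_V ln(T₂/T₁) + nR ln(V₂/V₁), with C_V = 3R/2 = 12.47 J mol⁻¹ K⁻¹ for a monoatomic ideal gas.
ΔS = 0.907 × [12.47 × ln(356/399) + 8.314 × ln(168/37.3)] = 10.1 J/K.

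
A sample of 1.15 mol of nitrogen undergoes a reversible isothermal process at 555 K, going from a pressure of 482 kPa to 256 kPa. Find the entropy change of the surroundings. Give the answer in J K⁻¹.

For an isothermal ideal gas ΔS_gas = nR ln(P₁/P₂) = 1.15 × 8.314 × ln(482/256) = 6.05 J/K.
The process is reversible, so ΔS_surr = −ΔS_gas = -6.05 J/K and ΔS_universe = 0.

ΔS_surr = -6.05 J/K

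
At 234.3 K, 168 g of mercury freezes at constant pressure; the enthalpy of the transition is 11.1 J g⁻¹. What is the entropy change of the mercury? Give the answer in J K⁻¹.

ΔS = -7.96 J/K

Heat released by the substance: Q = −mL = −168 × 11.1 = −1864.8 J.
At constant T, ΔS = Q_rev/T = −1864.8 / 234.3 = -7.96 J/K.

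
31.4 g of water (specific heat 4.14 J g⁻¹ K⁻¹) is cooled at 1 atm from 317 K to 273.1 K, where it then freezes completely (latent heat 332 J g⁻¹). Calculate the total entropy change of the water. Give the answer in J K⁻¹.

ΔS = -57.5 J/K

Cooling step: ΔS₁ = m c ln(T_tr/T_i) = 31.4 × 4.14 × ln(273.1/317) = -19.38 J/K.
Phase change: ΔS₂ = −mL/T_tr = −31.4 × 332 / 273.1 = -38.17 J/K.
ΔS_total = (-19.38) + (-38.17) = -57.5 J/K.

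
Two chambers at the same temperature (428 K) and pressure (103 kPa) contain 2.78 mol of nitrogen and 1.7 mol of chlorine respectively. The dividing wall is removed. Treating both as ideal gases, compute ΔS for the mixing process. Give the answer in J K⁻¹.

ΔS_mix = 24.7 J/K

Mole fractions: x_A = 2.78/4.48 = 0.621, x_B = 0.379.
ΔS_mix = −R(n_A ln x_A + n_B ln x_B) = −8.314 × (2.78 ln 0.621 + 1.7 ln 0.379) = 24.7 J/K.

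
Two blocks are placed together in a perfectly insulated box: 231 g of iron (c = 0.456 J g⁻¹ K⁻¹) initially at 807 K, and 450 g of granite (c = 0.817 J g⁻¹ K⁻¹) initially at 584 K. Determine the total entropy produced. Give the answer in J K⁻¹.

ΔS_total = 4.54 J/K

Energy balance: T_f = (m₁c₁T₁ + m₂c₂T₂)/(m₁c₁ + m₂c₂) = 633.66 K.
ΔS₁ = m₁c₁ ln(T_f/T₁) = 105.336 × ln(633.66/807) = -25.47 J/K.
ΔS₂ = m₂c₂ ln(T_f/T₂) = 367.65 × ln(633.66/584) = 30.01 J/K.
ΔS_total = -25.47 + 30.01 = 4.54 J/K.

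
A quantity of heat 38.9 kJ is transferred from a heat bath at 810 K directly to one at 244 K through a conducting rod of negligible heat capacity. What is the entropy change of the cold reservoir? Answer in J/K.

The cold reservoir gains heat Q, so ΔS_cold = +Q/T_C = 38900/244 = 159 J/K.

ΔS_cold = 159 J/K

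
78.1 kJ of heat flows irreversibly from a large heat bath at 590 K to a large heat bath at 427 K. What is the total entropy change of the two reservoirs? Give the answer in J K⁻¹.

ΔS_hot = −Q/T_H = −78100/590 = -132.4 J/K and ΔS_cold = +Q/T_C = 78100/427 = 182.9 J/K.
ΔS_total = -132.4 + 182.9 = 50.5 J/K, positive as the second law requires.

ΔS_total = 50.5 J/K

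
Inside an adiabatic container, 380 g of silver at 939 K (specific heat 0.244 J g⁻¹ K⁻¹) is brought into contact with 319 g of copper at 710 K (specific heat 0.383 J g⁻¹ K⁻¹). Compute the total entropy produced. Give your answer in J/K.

Energy balance: T_f = (m₁c₁T₁ + m₂c₂T₂)/(m₁c₁ + m₂c₂) = 808.8 K.
ΔS₁ = m₁c₁ ln(T_f/T₁) = 92.72 × ln(808.8/939) = -13.84 J/K.
ΔS₂ = m₂c₂ ln(T_f/T₂) = 122.177 × ln(808.8/710) = 15.92 J/K.
ΔS_total = -13.84 + 15.92 = 2.08 J/K.

ΔS_total = 2.08 J/K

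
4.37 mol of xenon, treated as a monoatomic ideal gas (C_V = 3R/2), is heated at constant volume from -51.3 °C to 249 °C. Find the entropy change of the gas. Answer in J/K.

ΔS = 46.6 J/K

In kelvin: T₁ = 221.85 K, T₂ = 522.15 K. At constant volume, ΔS = nC_V ln(T₂/T₁) with C_V = 3R/2 = 12.47 J mol⁻¹ K⁻¹.
ΔS = 4.37 × 12.47 × ln(522.15/221.85) = 46.6 J/K.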